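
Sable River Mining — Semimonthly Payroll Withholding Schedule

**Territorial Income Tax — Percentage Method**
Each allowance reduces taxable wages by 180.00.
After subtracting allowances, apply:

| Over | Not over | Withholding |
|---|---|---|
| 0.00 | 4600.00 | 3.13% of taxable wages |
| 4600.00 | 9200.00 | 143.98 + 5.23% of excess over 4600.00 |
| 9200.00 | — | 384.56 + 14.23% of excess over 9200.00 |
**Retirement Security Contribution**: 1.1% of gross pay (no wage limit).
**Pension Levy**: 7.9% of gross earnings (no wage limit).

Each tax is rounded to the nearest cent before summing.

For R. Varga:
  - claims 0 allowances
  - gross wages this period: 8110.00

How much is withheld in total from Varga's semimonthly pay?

Territorial Income Tax: taxable = 8110.00
  143.98 + 5.23% × (8110.00 − 4600.00) = 143.98 + 5.23% × 3510.00 = 327.55
Retirement Security Contribution: 1.1% × 8110.00 = 89.21
Pension Levy: 7.9% × 8110.00 = 640.69
Total: 327.55 + 89.21 + 640.69 = 1057.45

1057.45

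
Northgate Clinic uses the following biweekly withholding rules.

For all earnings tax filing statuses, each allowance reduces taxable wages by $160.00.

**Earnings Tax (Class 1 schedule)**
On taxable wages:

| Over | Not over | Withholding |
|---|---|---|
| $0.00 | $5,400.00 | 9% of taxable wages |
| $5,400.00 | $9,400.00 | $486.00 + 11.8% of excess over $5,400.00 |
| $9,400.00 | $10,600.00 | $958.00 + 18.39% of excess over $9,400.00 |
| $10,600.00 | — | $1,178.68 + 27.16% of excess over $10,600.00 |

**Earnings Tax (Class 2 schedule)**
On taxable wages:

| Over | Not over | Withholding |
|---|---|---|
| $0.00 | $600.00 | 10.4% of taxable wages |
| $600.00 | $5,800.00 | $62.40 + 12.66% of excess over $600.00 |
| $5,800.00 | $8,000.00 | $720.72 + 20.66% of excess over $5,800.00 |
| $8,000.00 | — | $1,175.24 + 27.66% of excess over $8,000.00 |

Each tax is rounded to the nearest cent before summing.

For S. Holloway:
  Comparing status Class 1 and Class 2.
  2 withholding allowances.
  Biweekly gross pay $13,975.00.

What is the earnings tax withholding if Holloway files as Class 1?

Earnings Tax (Class 1): taxable = $13,975.00 − 2×$160.00 = $13,655.00
  $1,178.68 + 27.16% × ($13,655.00 − $10,600.00) = $1,178.68 + 27.16% × $3,055.00 = $2,008.42

$2,008.42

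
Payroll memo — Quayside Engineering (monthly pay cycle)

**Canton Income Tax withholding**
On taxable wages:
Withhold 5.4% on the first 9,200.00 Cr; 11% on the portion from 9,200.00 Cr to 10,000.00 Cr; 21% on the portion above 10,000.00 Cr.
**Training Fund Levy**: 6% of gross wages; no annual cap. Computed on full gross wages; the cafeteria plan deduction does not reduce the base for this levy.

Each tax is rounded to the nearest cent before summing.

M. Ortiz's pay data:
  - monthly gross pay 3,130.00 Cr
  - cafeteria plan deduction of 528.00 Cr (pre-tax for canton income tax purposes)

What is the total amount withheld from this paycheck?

328.31 Cr

Canton Income Tax: taxable = 3,130.00 Cr − 528.00 Cr = 2,602.00 Cr
  5.4% × 2,602.00 Cr = 140.51 Cr
Training Fund Levy: 6% × 3,130.00 Cr = 187.80 Cr
Total: 140.51 Cr + 187.80 Cr = 328.31 Cr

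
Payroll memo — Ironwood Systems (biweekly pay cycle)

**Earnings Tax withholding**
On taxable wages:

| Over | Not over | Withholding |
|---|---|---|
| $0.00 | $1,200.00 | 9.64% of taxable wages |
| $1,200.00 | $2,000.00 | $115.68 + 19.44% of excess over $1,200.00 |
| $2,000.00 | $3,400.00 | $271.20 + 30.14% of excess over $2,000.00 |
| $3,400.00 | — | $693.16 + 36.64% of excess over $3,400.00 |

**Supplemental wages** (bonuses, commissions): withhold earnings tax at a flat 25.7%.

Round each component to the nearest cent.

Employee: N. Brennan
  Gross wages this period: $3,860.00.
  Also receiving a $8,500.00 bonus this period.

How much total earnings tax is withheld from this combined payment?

$3,046.20

Earnings Tax: taxable = $3,860.00
  $693.16 + 36.64% × ($3,860.00 − $3,400.00) = $693.16 + 36.64% × $460.00 = $861.70
Supplemental (25.7% flat on bonus): 25.7% × $8,500.00 = $2,184.50
Total earnings tax: $861.70 + $2,184.50 = $3,046.20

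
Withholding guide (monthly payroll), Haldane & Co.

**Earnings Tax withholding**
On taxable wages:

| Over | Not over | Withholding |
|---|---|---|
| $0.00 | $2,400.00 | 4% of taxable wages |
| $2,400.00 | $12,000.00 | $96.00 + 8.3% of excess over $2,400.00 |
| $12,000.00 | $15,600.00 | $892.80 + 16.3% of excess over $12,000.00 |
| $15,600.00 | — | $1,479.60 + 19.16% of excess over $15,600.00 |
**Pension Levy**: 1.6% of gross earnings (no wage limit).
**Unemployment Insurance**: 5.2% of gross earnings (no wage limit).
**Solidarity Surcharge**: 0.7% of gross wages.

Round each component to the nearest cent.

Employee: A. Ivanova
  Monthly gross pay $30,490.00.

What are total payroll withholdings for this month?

Earnings Tax: taxable = $30,490.00
  $1,479.60 + 19.16% × ($30,490.00 − $15,600.00) = $1,479.60 + 19.16% × $14,890.00 = $4,332.52
Pension Levy: 1.6% × $30,490.00 = $487.84
Unemployment Insurance: 5.2% × $30,490.00 = $1,585.48
Solidarity Surcharge: 0.7% × $30,490.00 = $213.43
Total: $4,332.52 + $487.84 + $1,585.48 + $213.43 = $6,619.27

$6,619.27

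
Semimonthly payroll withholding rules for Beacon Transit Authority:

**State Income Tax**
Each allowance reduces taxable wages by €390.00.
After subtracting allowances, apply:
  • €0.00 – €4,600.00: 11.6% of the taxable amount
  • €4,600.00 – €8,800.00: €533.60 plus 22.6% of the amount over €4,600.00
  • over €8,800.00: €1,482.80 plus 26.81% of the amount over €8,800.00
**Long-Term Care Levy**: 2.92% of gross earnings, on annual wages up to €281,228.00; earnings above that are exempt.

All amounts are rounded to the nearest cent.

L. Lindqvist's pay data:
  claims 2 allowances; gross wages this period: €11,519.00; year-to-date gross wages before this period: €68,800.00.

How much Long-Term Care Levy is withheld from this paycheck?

€336.35

Long-Term Care Levy: 2.92% × €11,519.00 = €336.35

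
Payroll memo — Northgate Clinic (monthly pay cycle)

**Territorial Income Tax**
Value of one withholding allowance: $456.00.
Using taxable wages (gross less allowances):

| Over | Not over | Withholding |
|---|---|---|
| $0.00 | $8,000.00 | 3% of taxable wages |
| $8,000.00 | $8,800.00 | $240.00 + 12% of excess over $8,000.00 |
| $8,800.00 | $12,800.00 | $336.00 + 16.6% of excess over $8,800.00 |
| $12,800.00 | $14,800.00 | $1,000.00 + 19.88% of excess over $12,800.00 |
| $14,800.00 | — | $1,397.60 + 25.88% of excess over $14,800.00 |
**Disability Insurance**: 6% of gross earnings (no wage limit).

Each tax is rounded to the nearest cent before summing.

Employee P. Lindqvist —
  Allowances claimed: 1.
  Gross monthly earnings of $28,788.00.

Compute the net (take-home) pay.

Territorial Income Tax: taxable = $28,788.00 − 1×$456.00 = $28,332.00
  $1,397.60 + 25.88% × ($28,332.00 − $14,800.00) = $1,397.60 + 25.88% × $13,532.00 = $4,899.68
Disability Insurance: 6% × $28,788.00 = $1,727.28
Total withheld: $4,899.68 + $1,727.28 = $6,626.96
Net pay: $28,788.00 − $6,626.96 = $22,161.04

$22,161.04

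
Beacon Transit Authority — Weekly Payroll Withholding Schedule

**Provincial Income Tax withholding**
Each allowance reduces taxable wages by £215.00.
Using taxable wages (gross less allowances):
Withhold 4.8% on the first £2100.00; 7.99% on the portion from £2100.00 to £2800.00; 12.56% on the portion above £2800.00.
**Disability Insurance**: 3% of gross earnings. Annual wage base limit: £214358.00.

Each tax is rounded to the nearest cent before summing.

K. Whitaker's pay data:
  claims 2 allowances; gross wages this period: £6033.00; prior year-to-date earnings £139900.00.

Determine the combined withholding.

£689.78

Provincial Income Tax: taxable = £6033.00 − 2×£215.00 = £5603.00
  £156.73 + 12.56% × (£5603.00 − £2800.00) = £156.73 + 12.56% × £2803.00 = £508.79
Disability Insurance: 3% × £6033.00 = £180.99
Total: £508.79 + £180.99 = £689.78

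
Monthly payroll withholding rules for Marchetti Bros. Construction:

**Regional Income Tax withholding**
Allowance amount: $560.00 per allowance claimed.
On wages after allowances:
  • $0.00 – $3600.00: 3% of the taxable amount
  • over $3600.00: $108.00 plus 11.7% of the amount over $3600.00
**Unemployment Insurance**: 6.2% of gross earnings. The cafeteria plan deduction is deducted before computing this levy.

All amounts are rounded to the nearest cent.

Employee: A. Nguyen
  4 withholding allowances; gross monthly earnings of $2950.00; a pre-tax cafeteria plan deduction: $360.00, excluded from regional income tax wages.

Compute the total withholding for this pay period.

$171.08

Regional Income Tax: taxable = $2950.00 − $360.00 − 4×$560.00 = $350.00
  3% × $350.00 = $10.50
Unemployment Insurance: 6.2% × $2590.00 = $160.58
Total: $10.50 + $160.58 = $171.08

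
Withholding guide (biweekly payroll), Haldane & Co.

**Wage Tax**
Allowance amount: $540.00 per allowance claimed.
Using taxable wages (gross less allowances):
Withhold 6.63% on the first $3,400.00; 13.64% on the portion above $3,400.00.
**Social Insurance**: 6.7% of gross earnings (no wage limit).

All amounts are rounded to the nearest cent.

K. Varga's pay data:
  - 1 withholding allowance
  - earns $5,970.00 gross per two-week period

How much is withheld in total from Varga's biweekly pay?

Wage Tax: taxable = $5,970.00 − 1×$540.00 = $5,430.00
  $225.42 + 13.64% × ($5,430.00 − $3,400.00) = $225.42 + 13.64% × $2,030.00 = $502.31
Social Insurance: 6.7% × $5,970.00 = $399.99
Total: $502.31 + $399.99 = $902.30

$902.30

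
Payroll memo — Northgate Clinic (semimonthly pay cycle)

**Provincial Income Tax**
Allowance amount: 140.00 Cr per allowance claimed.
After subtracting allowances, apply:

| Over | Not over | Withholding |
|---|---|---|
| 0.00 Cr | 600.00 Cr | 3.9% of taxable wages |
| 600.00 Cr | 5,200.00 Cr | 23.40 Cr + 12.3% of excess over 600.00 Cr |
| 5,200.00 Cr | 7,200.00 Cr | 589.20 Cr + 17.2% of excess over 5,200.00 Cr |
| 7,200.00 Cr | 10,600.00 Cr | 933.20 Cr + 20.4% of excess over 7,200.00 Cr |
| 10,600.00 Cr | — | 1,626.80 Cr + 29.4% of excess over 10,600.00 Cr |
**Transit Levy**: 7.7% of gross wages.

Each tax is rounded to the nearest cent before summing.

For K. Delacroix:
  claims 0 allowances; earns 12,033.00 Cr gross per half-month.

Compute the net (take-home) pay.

Provincial Income Tax: taxable = 12,033.00 Cr
  1,626.80 Cr + 29.4% × (12,033.00 Cr − 10,600.00 Cr) = 1,626.80 Cr + 29.4% × 1,433.00 Cr = 2,048.10 Cr
Transit Levy: 7.7% × 12,033.00 Cr = 926.54 Cr
Total withheld: 2,048.10 Cr + 926.54 Cr = 2,974.64 Cr
Net pay: 12,033.00 Cr − 2,974.64 Cr = 9,058.36 Cr

9,058.36 Cr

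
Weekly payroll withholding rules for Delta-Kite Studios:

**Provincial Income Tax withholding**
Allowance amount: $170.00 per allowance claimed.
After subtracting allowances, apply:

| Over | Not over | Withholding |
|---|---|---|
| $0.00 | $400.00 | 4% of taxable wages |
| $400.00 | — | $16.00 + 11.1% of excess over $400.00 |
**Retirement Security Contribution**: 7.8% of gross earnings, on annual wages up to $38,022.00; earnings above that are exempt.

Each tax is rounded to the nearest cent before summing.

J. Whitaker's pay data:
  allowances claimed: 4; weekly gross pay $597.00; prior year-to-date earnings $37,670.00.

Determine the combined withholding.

Provincial Income Tax: taxable = $597.00 − 4×$170.00 = $-83.00
  Taxable ≤ 0 → $0.00
Retirement Security Contribution: cap $38,022.00 − YTD $37,670.00 = $352.00 subject; 7.8% × $352.00 = $27.46
Total: $0.00 + $27.46 = $27.46

$27.46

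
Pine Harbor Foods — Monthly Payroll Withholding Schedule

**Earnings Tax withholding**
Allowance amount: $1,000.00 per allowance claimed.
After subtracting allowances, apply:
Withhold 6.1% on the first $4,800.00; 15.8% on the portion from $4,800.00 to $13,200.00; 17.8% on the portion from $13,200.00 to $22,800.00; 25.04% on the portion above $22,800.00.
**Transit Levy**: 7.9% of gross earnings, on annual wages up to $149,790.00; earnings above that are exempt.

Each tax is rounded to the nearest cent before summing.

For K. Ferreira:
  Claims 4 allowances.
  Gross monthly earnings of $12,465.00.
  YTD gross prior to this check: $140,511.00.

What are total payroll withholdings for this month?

$1,604.91

Earnings Tax: taxable = $12,465.00 − 4×$1,000.00 = $8,465.00
  $292.80 + 15.8% × ($8,465.00 − $4,800.00) = $292.80 + 15.8% × $3,665.00 = $871.87
Transit Levy: cap $149,790.00 − YTD $140,511.00 = $9,279.00 subject; 7.9% × $9,279.00 = $733.04
Total: $871.87 + $733.04 = $1,604.91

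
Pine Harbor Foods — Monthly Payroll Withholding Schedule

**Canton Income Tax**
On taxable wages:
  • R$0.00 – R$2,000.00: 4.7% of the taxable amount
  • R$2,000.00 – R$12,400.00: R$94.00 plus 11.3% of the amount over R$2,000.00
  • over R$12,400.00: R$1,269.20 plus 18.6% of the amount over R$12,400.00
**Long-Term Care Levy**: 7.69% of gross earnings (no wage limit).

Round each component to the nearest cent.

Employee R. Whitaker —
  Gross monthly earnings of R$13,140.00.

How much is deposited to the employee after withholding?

Canton Income Tax: taxable = R$13,140.00
  R$1,269.20 + 18.6% × (R$13,140.00 − R$12,400.00) = R$1,269.20 + 18.6% × R$740.00 = R$1,406.84
Long-Term Care Levy: 7.69% × R$13,140.00 = R$1,010.47
Total withheld: R$1,406.84 + R$1,010.47 = R$2,417.31
Net pay: R$13,140.00 − R$2,417.31 = R$10,722.69

R$10,722.69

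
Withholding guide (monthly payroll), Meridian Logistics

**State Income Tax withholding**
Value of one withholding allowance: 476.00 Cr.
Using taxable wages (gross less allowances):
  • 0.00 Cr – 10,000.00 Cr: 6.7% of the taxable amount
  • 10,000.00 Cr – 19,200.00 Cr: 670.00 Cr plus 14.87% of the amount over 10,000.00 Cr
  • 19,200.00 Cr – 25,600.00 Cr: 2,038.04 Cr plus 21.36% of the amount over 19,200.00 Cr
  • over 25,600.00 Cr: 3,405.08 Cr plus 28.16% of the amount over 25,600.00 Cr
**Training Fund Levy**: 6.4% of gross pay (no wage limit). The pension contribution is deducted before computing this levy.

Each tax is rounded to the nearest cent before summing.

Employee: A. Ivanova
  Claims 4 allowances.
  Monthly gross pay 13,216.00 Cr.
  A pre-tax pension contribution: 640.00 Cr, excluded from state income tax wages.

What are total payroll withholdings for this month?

State Income Tax: taxable = 13,216.00 Cr − 640.00 Cr − 4×476.00 Cr = 10,672.00 Cr
  670.00 Cr + 14.87% × (10,672.00 Cr − 10,000.00 Cr) = 670.00 Cr + 14.87% × 672.00 Cr = 769.93 Cr
Training Fund Levy: 6.4% × 12,576.00 Cr = 804.86 Cr
Total: 769.93 Cr + 804.86 Cr = 1,574.79 Cr

1,574.79 Cr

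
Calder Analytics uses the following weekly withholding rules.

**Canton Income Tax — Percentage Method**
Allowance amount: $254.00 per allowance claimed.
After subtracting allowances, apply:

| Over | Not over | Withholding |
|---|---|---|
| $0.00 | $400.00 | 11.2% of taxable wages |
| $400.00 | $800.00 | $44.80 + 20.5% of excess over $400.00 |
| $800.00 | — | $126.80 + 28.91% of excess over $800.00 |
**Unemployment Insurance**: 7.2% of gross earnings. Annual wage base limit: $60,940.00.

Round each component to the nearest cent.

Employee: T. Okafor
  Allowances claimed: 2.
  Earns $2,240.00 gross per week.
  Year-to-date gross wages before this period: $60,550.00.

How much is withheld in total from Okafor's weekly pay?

$424.32

Canton Income Tax: taxable = $2,240.00 − 2×$254.00 = $1,732.00
  $126.80 + 28.91% × ($1,732.00 − $800.00) = $126.80 + 28.91% × $932.00 = $396.24
Unemployment Insurance: cap $60,940.00 − YTD $60,550.00 = $390.00 subject; 7.2% × $390.00 = $28.08
Total: $396.24 + $28.08 = $424.32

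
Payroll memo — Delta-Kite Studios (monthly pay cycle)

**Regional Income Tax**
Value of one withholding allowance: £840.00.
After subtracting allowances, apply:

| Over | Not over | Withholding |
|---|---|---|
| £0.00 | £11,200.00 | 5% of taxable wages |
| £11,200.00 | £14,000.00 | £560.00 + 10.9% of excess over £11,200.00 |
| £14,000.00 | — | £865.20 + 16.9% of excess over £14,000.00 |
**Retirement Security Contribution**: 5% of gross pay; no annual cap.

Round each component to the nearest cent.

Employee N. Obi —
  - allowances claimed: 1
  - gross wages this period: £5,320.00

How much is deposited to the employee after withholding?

£4,830.00

Regional Income Tax: taxable = £5,320.00 − 1×£840.00 = £4,480.00
  5% × £4,480.00 = £224.00
Retirement Security Contribution: 5% × £5,320.00 = £266.00
Total withheld: £224.00 + £266.00 = £490.00
Net pay: £5,320.00 − £490.00 = £4,830.00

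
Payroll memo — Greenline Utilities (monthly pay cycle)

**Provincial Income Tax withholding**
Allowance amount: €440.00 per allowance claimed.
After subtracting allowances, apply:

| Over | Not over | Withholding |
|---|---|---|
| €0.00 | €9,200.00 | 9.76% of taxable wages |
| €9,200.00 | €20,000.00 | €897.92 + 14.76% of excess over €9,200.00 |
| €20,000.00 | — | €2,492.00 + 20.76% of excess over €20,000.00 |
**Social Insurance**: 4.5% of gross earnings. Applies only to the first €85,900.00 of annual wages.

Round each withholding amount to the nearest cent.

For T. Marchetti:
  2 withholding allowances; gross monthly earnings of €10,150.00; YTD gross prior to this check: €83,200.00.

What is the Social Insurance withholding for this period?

Social Insurance: cap €85,900.00 − YTD €83,200.00 = €2,700.00 subject; 4.5% × €2,700.00 = €121.50

€121.50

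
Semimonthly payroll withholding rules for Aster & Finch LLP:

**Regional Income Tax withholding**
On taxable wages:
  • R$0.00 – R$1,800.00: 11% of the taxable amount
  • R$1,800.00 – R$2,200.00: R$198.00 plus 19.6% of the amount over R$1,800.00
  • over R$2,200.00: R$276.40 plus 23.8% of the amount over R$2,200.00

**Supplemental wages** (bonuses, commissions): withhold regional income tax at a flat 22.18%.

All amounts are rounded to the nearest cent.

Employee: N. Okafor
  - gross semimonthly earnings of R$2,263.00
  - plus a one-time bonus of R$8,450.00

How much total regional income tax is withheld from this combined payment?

R$2,165.60

Regional Income Tax: taxable = R$2,263.00
  R$276.40 + 23.8% × (R$2,263.00 − R$2,200.00) = R$276.40 + 23.8% × R$63.00 = R$291.39
Supplemental (22.18% flat on bonus): 22.18% × R$8,450.00 = R$1,874.21
Total regional income tax: R$291.39 + R$1,874.21 = R$2,165.60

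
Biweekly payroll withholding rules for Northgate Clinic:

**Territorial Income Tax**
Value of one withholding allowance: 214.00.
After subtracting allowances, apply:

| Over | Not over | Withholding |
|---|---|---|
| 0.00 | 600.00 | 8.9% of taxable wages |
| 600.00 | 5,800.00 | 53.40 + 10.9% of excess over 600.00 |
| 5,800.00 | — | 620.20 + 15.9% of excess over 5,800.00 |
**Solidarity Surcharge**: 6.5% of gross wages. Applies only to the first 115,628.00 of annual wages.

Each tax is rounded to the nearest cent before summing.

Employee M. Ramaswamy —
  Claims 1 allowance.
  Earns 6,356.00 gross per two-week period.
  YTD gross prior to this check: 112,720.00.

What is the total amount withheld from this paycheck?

Territorial Income Tax: taxable = 6,356.00 − 1×214.00 = 6,142.00
  620.20 + 15.9% × (6,142.00 − 5,800.00) = 620.20 + 15.9% × 342.00 = 674.58
Solidarity Surcharge: cap 115,628.00 − YTD 112,720.00 = 2,908.00 subject; 6.5% × 2,908.00 = 189.02
Total: 674.58 + 189.02 = 863.60

863.60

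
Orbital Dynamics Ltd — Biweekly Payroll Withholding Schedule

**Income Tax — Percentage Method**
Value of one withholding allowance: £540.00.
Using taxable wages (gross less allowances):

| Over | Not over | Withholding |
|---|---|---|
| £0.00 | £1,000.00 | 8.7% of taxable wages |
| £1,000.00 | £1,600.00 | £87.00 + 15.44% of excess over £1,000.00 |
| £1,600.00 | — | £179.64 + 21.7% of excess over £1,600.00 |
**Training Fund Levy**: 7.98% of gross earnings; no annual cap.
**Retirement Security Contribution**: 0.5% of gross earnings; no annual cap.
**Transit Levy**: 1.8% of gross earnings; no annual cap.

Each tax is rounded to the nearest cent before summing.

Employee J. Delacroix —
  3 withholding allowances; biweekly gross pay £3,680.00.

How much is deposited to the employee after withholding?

Income Tax: taxable = £3,680.00 − 3×£540.00 = £2,060.00
  £179.64 + 21.7% × (£2,060.00 − £1,600.00) = £179.64 + 21.7% × £460.00 = £279.46
Training Fund Levy: 7.98% × £3,680.00 = £293.66
Retirement Security Contribution: 0.5% × £3,680.00 = £18.40
Transit Levy: 1.8% × £3,680.00 = £66.24
Total withheld: £279.46 + £293.66 + £18.40 + £66.24 = £657.76
Net pay: £3,680.00 − £657.76 = £3,022.24

£3,022.24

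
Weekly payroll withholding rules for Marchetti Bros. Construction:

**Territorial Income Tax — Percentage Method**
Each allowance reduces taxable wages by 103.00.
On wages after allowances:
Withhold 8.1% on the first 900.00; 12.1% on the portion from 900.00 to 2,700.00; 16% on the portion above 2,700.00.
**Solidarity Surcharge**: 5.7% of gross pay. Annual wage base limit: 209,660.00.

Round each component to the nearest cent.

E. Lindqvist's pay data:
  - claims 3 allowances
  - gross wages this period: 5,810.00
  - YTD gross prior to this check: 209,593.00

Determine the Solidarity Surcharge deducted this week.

Solidarity Surcharge: cap 209,660.00 − YTD 209,593.00 = 67.00 subject; 5.7% × 67.00 = 3.82

3.82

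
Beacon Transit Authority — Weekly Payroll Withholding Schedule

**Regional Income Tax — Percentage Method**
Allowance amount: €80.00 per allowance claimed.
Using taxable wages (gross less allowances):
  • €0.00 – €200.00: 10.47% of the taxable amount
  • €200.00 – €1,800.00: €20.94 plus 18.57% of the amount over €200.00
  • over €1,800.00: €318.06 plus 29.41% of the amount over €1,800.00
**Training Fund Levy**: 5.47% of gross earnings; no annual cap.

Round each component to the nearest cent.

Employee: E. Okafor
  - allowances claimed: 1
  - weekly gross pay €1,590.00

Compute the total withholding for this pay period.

€351.18

Regional Income Tax: taxable = €1,590.00 − 1×€80.00 = €1,510.00
  €20.94 + 18.57% × (€1,510.00 − €200.00) = €20.94 + 18.57% × €1,310.00 = €264.21
Training Fund Levy: 5.47% × €1,590.00 = €86.97
Total: €264.21 + €86.97 = €351.18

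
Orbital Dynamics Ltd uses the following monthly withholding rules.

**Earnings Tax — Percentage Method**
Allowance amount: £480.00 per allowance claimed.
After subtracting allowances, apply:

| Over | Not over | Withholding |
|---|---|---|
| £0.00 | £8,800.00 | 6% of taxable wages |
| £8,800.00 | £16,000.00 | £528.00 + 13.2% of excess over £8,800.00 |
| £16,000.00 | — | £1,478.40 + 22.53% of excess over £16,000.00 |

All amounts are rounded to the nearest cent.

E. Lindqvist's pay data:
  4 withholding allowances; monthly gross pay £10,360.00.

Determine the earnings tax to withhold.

Earnings Tax: taxable = £10,360.00 − 4×£480.00 = £8,440.00
  6% × £8,440.00 = £506.40

£506.40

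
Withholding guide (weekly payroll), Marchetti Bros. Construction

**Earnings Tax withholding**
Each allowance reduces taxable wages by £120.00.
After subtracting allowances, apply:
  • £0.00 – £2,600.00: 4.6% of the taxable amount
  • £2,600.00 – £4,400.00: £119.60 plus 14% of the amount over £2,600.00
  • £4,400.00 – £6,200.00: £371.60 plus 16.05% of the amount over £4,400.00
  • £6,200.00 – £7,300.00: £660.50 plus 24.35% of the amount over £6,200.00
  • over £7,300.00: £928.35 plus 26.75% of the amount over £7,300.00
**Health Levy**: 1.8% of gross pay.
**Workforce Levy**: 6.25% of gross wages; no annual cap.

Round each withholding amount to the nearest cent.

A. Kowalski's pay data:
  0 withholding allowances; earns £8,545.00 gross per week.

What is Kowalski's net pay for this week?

£6,595.74

Earnings Tax: taxable = £8,545.00
  £928.35 + 26.75% × (£8,545.00 − £7,300.00) = £928.35 + 26.75% × £1,245.00 = £1,261.39
Health Levy: 1.8% × £8,545.00 = £153.81
Workforce Levy: 6.25% × £8,545.00 = £534.06
Total withheld: £1,261.39 + £153.81 + £534.06 = £1,949.26
Net pay: £8,545.00 − £1,949.26 = £6,595.74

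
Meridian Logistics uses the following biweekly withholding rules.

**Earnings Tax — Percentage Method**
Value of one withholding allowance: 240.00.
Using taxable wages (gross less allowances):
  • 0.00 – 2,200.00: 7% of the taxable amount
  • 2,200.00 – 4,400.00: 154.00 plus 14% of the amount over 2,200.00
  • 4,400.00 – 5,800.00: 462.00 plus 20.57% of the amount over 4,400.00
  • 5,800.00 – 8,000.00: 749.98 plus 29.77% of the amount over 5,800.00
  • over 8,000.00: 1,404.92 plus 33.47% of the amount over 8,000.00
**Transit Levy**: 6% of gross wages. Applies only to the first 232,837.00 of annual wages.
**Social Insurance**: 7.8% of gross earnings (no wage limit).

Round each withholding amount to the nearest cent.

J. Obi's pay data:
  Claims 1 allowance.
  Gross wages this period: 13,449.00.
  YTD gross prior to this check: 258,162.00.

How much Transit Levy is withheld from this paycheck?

0.00

Transit Levy: YTD 258,162.00 ≥ cap 232,837.00 → 0.00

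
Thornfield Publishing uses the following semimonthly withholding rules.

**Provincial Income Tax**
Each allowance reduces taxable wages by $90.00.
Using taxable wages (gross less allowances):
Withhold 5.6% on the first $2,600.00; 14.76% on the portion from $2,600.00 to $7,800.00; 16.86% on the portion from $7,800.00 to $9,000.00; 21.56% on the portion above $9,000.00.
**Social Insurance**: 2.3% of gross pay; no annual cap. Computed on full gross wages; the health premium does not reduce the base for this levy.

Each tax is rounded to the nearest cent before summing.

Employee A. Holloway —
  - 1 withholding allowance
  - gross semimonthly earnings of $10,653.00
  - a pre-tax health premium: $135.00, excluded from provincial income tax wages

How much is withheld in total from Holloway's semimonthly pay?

Provincial Income Tax: taxable = $10,653.00 − $135.00 − 1×$90.00 = $10,428.00
  $1,115.44 + 21.56% × ($10,428.00 − $9,000.00) = $1,115.44 + 21.56% × $1,428.00 = $1,423.32
Social Insurance: 2.3% × $10,653.00 = $245.02
Total: $1,423.32 + $245.02 = $1,668.34

$1,668.34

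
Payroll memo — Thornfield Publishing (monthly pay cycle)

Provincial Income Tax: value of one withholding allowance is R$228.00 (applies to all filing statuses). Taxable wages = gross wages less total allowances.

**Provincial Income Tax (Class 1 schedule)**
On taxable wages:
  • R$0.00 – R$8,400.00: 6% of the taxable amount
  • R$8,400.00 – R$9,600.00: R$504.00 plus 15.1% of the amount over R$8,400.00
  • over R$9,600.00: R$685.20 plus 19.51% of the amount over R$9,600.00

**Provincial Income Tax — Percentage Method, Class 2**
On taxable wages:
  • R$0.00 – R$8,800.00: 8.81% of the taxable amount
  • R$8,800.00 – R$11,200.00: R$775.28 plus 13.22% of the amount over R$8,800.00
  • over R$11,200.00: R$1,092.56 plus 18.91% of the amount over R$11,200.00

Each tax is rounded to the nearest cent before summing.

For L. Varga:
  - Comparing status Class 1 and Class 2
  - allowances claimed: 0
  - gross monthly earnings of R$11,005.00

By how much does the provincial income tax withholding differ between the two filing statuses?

Provincial Income Tax (Class 1): taxable = R$11,005.00
  R$685.20 + 19.51% × (R$11,005.00 − R$9,600.00) = R$685.20 + 19.51% × R$1,405.00 = R$959.32
Provincial Income Tax (Class 2): taxable = R$11,005.00
  R$775.28 + 13.22% × (R$11,005.00 − R$8,800.00) = R$775.28 + 13.22% × R$2,205.00 = R$1,066.78
Difference: |R$959.32 − R$1,066.78| = R$107.46 (higher under Class 2)

R$107.46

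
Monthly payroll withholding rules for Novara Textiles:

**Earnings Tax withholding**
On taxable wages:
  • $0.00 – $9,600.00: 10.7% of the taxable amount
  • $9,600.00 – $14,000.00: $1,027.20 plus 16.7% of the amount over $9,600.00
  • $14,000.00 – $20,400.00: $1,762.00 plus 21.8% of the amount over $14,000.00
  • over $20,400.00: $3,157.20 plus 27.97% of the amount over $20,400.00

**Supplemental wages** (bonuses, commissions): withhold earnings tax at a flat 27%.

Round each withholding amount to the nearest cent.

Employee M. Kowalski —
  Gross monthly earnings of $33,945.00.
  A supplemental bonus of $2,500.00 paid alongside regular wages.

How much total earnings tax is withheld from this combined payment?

$7,620.74

Earnings Tax: taxable = $33,945.00
  $3,157.20 + 27.97% × ($33,945.00 − $20,400.00) = $3,157.20 + 27.97% × $13,545.00 = $6,945.74
Supplemental (27% flat on bonus): 27% × $2,500.00 = $675.00
Total earnings tax: $6,945.74 + $675.00 = $7,620.74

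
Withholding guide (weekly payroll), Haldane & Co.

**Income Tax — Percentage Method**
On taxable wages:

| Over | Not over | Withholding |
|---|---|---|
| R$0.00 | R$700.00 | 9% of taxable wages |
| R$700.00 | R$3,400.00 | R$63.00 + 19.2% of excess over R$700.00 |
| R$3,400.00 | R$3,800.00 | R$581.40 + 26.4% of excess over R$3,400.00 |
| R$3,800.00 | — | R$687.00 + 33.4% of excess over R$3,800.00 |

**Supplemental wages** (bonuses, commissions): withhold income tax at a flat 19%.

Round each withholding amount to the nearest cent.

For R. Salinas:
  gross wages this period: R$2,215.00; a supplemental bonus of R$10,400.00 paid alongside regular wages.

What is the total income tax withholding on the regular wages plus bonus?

Income Tax: taxable = R$2,215.00
  R$63.00 + 19.2% × (R$2,215.00 − R$700.00) = R$63.00 + 19.2% × R$1,515.00 = R$353.88
Supplemental (19% flat on bonus): 19% × R$10,400.00 = R$1,976.00
Total income tax: R$353.88 + R$1,976.00 = R$2,329.88

R$2,329.88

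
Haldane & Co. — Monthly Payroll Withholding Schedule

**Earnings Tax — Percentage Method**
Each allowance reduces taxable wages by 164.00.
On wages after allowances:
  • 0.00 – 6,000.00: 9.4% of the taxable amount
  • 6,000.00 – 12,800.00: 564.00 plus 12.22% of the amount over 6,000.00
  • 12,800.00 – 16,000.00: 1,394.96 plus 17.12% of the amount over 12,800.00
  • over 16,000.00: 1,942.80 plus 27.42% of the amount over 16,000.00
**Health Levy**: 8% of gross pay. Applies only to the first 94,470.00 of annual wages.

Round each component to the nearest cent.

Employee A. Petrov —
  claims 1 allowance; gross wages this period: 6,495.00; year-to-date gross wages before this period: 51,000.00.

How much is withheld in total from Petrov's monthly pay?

1,124.05

Earnings Tax: taxable = 6,495.00 − 1×164.00 = 6,331.00
  564.00 + 12.22% × (6,331.00 − 6,000.00) = 564.00 + 12.22% × 331.00 = 604.45
Health Levy: 8% × 6,495.00 = 519.60
Total: 604.45 + 519.60 = 1,124.05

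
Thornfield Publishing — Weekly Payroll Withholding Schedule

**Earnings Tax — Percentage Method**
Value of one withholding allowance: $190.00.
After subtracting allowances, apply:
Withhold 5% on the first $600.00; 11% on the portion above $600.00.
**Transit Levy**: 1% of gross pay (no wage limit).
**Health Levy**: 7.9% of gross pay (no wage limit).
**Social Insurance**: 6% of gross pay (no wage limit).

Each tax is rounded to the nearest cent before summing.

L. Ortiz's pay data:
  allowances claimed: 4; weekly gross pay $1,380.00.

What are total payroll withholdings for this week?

$237.82

Earnings Tax: taxable = $1,380.00 − 4×$190.00 = $620.00
  $30.00 + 11% × ($620.00 − $600.00) = $30.00 + 11% × $20.00 = $32.20
Transit Levy: 1% × $1,380.00 = $13.80
Health Levy: 7.9% × $1,380.00 = $109.02
Social Insurance: 6% × $1,380.00 = $82.80
Total: $32.20 + $13.80 + $109.02 + $82.80 = $237.82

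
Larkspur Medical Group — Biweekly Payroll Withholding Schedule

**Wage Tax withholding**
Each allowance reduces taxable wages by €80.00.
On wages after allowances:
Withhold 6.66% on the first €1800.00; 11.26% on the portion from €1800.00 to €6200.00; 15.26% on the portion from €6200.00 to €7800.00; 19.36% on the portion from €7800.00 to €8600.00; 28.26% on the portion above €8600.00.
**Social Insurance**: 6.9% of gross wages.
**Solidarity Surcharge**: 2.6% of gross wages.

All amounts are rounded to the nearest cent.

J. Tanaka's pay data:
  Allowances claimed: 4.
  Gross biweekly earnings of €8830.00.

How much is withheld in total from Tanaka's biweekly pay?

€1835.79

Wage Tax: taxable = €8830.00 − 4×€80.00 = €8510.00
  €859.48 + 19.36% × (€8510.00 − €7800.00) = €859.48 + 19.36% × €710.00 = €996.94
Social Insurance: 6.9% × €8830.00 = €609.27
Solidarity Surcharge: 2.6% × €8830.00 = €229.58
Total: €996.94 + €609.27 + €229.58 = €1835.79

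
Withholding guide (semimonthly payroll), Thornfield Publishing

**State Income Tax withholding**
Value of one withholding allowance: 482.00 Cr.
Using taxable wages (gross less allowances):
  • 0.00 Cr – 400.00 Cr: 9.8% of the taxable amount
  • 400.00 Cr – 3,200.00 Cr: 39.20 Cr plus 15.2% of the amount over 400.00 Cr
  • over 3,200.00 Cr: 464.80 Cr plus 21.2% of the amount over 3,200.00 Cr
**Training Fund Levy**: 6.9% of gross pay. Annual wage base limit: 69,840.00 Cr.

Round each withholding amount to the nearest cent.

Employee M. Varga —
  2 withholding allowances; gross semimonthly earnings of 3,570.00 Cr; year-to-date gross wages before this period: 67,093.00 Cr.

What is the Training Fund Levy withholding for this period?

Training Fund Levy: cap 69,840.00 Cr − YTD 67,093.00 Cr = 2,747.00 Cr subject; 6.9% × 2,747.00 Cr = 189.54 Cr

189.54 Cr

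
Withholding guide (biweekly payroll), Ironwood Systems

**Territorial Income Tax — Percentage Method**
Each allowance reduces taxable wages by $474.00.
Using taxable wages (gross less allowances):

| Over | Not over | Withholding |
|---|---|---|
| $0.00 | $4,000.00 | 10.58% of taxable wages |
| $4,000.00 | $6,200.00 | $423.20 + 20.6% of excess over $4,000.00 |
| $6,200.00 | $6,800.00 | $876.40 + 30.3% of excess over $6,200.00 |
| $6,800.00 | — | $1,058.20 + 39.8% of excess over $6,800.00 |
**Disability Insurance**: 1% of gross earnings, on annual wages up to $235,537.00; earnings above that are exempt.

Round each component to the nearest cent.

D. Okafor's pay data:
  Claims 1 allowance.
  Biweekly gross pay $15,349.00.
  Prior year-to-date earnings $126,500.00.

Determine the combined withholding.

Territorial Income Tax: taxable = $15,349.00 − 1×$474.00 = $14,875.00
  $1,058.20 + 39.8% × ($14,875.00 − $6,800.00) = $1,058.20 + 39.8% × $8,075.00 = $4,272.05
Disability Insurance: 1% × $15,349.00 = $153.49
Total: $4,272.05 + $153.49 = $4,425.54

$4,425.54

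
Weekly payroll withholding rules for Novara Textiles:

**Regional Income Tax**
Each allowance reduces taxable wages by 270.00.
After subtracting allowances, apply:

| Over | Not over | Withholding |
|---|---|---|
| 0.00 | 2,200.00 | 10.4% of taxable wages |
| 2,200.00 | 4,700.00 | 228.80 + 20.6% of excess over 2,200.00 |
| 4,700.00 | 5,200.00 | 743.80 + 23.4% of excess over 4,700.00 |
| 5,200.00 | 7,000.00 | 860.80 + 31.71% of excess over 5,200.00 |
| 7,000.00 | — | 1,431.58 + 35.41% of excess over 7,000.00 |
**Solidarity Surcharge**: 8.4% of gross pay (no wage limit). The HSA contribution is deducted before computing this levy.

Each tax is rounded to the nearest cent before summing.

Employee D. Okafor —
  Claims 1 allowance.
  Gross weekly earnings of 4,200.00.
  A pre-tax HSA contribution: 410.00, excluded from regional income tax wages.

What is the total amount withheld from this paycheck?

Regional Income Tax: taxable = 4,200.00 − 410.00 − 1×270.00 = 3,520.00
  228.80 + 20.6% × (3,520.00 − 2,200.00) = 228.80 + 20.6% × 1,320.00 = 500.72
Solidarity Surcharge: 8.4% × 3,790.00 = 318.36
Total: 500.72 + 318.36 = 819.08

819.08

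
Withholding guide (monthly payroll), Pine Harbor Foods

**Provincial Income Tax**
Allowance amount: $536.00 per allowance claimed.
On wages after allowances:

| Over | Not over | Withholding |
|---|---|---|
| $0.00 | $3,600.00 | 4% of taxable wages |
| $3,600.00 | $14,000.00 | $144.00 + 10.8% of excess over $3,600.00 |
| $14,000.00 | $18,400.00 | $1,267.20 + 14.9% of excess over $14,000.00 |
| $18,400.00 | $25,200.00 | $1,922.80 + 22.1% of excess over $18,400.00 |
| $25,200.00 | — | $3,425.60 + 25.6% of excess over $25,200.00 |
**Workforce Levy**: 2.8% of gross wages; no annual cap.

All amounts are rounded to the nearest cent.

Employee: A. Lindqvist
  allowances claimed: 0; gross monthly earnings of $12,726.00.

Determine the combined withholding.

Provincial Income Tax: taxable = $12,726.00
  $144.00 + 10.8% × ($12,726.00 − $3,600.00) = $144.00 + 10.8% × $9,126.00 = $1,129.61
Workforce Levy: 2.8% × $12,726.00 = $356.33
Total: $1,129.61 + $356.33 = $1,485.94

$1,485.94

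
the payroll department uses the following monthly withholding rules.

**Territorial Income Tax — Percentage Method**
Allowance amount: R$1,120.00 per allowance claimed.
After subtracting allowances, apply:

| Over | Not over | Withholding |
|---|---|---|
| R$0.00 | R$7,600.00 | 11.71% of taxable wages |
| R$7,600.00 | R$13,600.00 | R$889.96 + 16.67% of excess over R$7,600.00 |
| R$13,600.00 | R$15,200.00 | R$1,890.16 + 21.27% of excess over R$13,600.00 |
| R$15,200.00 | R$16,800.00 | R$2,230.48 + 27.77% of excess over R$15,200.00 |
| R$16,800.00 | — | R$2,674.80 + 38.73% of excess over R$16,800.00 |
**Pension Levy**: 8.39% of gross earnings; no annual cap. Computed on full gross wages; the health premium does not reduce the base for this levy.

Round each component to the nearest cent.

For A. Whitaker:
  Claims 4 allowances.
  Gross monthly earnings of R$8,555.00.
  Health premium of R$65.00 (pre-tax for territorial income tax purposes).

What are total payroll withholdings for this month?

Territorial Income Tax: taxable = R$8,555.00 − R$65.00 − 4×R$1,120.00 = R$4,010.00
  11.71% × R$4,010.00 = R$469.57
Pension Levy: 8.39% × R$8,555.00 = R$717.76
Total: R$469.57 + R$717.76 = R$1,187.33

R$1,187.33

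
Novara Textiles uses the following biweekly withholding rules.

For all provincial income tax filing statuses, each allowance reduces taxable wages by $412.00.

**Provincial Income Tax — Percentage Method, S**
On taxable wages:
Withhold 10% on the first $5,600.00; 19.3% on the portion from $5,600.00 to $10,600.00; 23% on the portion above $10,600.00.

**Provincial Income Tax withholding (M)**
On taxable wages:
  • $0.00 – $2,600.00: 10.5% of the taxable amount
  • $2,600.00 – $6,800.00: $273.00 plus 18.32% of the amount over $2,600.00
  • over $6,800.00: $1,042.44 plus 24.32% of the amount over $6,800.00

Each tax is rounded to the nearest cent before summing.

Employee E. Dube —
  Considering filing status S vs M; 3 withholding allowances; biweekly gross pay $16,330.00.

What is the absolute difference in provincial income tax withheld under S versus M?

Provincial Income Tax (S): taxable = $16,330.00 − 3×$412.00 = $15,094.00
  $1,525.00 + 23% × ($15,094.00 − $10,600.00) = $1,525.00 + 23% × $4,494.00 = $2,558.62
Provincial Income Tax (M): taxable = $16,330.00 − 3×$412.00 = $15,094.00
  $1,042.44 + 24.32% × ($15,094.00 − $6,800.00) = $1,042.44 + 24.32% × $8,294.00 = $3,059.54
Difference: |$2,558.62 − $3,059.54| = $500.92 (higher under M)

$500.92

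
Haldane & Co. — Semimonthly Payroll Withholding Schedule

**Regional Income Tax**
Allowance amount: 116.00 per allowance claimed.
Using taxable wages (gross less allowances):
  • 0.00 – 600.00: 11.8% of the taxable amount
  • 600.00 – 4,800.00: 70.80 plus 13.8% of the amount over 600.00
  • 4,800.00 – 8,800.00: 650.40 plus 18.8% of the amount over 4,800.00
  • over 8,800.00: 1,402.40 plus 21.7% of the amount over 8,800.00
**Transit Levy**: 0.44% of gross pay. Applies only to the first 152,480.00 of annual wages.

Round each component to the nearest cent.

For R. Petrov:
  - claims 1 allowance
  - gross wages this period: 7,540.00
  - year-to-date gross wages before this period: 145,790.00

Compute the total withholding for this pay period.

1,173.15

Regional Income Tax: taxable = 7,540.00 − 1×116.00 = 7,424.00
  650.40 + 18.8% × (7,424.00 − 4,800.00) = 650.40 + 18.8% × 2,624.00 = 1,143.71
Transit Levy: cap 152,480.00 − YTD 145,790.00 = 6,690.00 subject; 0.44% × 6,690.00 = 29.44
Total: 1,143.71 + 29.44 = 1,173.15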